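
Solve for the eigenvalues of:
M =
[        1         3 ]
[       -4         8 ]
λ = 4, 5

Solve det(M - λI) = 0. For a 2×2 matrix the characteristic equation is λ² - (trace)λ + det = 0.
trace(M) = a + d = 1 + 8 = 9.
det(M) = a*d - b*c = (1)*(8) - (3)*(-4) = 8 + 12 = 20.
Characteristic equation: λ² - (9)λ + (20) = 0.
Discriminant = (9)² - 4*(20) = 81 - 80 = 1.
λ = (9 ± √1) / 2 = (9 ± 1) / 2 = 4, 5.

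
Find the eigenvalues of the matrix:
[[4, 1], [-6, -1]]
λ = 1 and λ = 2

Characteristic equation: det(A - λI) = 0
λ² - (trace)λ + (det) = 0
λ² - (3)λ + (2) = 0
λ² - 3λ + 2 = 0
Solving: λ = 1, 2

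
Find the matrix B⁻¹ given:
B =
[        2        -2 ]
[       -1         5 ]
det(B) = 8
B⁻¹ =
[      5/8       1/4 ]
[      1/8       1/4 ]

For a 2×2 matrix B = [[a, b], [c, d]] with det(B) ≠ 0, B⁻¹ = (1/det(B)) * [[d, -b], [-c, a]].
det(B) = (2)*(5) - (-2)*(-1) = 10 - 2 = 8.
B⁻¹ = (1/8) * [[5, 2], [1, 2]].
Dividing each entry by 8 and reducing:
B⁻¹ =
[      5/8       1/4 ]
[      1/8       1/4 ]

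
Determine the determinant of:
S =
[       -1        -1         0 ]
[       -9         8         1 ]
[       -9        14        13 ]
det(S) = -198

Expand along row 0 (cofactor expansion): det(S) = a*(e*i - f*h) - b*(d*i - f*g) + c*(d*h - e*g), where the 3×3 is [[a, b, c], [d, e, f], [g, h, i]].
Minor M_00 = (8)*(13) - (1)*(14) = 104 - 14 = 90.
Minor M_01 = (-9)*(13) - (1)*(-9) = -117 + 9 = -108.
Minor M_02 = (-9)*(14) - (8)*(-9) = -126 + 72 = -54.
det(S) = (-1)*(90) - (-1)*(-108) + (0)*(-54) = -90 - 108 + 0 = -198.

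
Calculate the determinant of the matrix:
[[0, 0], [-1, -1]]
0

For a 2×2 matrix [[a, b], [c, d]], det = ad - bc
det = (0)(-1) - (0)(-1) = 0 - 0 = 0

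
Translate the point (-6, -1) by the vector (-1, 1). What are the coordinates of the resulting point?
(-7, 0)

Translation by (-1, 1):
x' = -6 + -1 = -7
y' = -1 + 1 = 0
Homogeneous matrix: [[1, 0, -1], [0, 1, 1], [0, 0, 1]]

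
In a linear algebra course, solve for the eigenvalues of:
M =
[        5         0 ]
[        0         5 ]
λ = 5, 5

Solve det(M - λI) = 0. For a 2×2 matrix the characteristic equation is λ² - (trace)λ + det = 0.
trace(M) = a + d = 5 + 5 = 10.
det(M) = a*d - b*c = (5)*(5) - (0)*(0) = 25 - 0 = 25.
Characteristic equation: λ² - (10)λ + (25) = 0.
Discriminant = (10)² - 4*(25) = 100 - 100 = 0.
λ = (10 ± √0) / 2 = (10 ± 0) / 2 = 5, 5.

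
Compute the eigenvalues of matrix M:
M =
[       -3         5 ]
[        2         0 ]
λ = -5, 2

Solve det(M - λI) = 0. For a 2×2 matrix the characteristic equation is λ² - (trace)λ + det = 0.
trace(M) = a + d = -3 + 0 = -3.
det(M) = a*d - b*c = (-3)*(0) - (5)*(2) = 0 - 10 = -10.
Characteristic equation: λ² - (-3)λ + (-10) = 0.
Discriminant = (-3)² - 4*(-10) = 9 + 40 = 49.
λ = (-3 ± √49) / 2 = (-3 ± 7) / 2 = -5, 2.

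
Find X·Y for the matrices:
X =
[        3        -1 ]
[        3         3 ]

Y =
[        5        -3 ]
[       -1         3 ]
XY =
[       16       -12 ]
[       12         0 ]

Matrix multiplication: (XY)[i][j] = sum over k of X[i][k] * Y[k][j].
  (XY)[0][0] = (3)*(5) + (-1)*(-1) = 16
  (XY)[0][1] = (3)*(-3) + (-1)*(3) = -12
  (XY)[1][0] = (3)*(5) + (3)*(-1) = 12
  (XY)[1][1] = (3)*(-3) + (3)*(3) = 0
XY =
[       16       -12 ]
[       12         0 ]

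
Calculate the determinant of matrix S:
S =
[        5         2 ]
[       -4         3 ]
det(S) = 23

For a 2×2 matrix [[a, b], [c, d]], det = a*d - b*c.
det(S) = (5)*(3) - (2)*(-4) = 15 + 8 = 23.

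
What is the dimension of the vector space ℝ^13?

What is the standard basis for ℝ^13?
Dimension = 13; standard basis = {e_1, e_2, e_3, …, e_13}

ℝ^13 is the space of 13-tuples of real numbers; its dimension is 13.
The standard basis consists of 13 vectors: e_1, e_2, e_3, …, e_13, where e_i is the vector with 1 in position i and 0 elsewhere.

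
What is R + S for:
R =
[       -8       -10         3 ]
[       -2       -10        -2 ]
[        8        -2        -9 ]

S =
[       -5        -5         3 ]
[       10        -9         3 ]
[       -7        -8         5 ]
R + S =
[      -13       -15         6 ]
[        8       -19         1 ]
[        1       -10        -4 ]

Matrix addition is elementwise: (R+S)[i][j] = R[i][j] + S[i][j].
  (R+S)[0][0] = (-8) + (-5) = -13
  (R+S)[0][1] = (-10) + (-5) = -15
  (R+S)[0][2] = (3) + (3) = 6
  (R+S)[1][0] = (-2) + (10) = 8
  (R+S)[1][1] = (-10) + (-9) = -19
  (R+S)[1][2] = (-2) + (3) = 1
  (R+S)[2][0] = (8) + (-7) = 1
  (R+S)[2][1] = (-2) + (-8) = -10
  (R+S)[2][2] = (-9) + (5) = -4
R + S =
[      -13       -15         6 ]
[        8       -19         1 ]
[        1       -10        -4 ]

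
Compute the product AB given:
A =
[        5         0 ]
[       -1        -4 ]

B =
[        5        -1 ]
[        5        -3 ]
AB =
[       25        -5 ]
[      -25        13 ]

Matrix multiplication: (AB)[i][j] = sum over k of A[i][k] * B[k][j].
  (AB)[0][0] = (5)*(5) + (0)*(5) = 25
  (AB)[0][1] = (5)*(-1) + (0)*(-3) = -5
  (AB)[1][0] = (-1)*(5) + (-4)*(5) = -25
  (AB)[1][1] = (-1)*(-1) + (-4)*(-3) = 13
AB =
[       25        -5 ]
[      -25        13 ]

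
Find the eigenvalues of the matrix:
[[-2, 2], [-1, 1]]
λ = -1 and λ = 0

Characteristic equation: det(A - λI) = 0
λ² - (trace)λ + (det) = 0
λ² - (-1)λ + (0) = 0
λ² + 1λ + 0 = 0
Solving: λ = -1, 0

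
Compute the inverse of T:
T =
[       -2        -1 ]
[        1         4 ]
det(T) = -7
T⁻¹ =
[     -4/7      -1/7 ]
[      1/7       2/7 ]

For a 2×2 matrix T = [[a, b], [c, d]] with det(T) ≠ 0, T⁻¹ = (1/det(T)) * [[d, -b], [-c, a]].
det(T) = (-2)*(4) - (-1)*(1) = -8 + 1 = -7.
T⁻¹ = (1/-7) * [[4, 1], [-1, -2]].
Dividing each entry by -7 and reducing:
T⁻¹ =
[     -4/7      -1/7 ]
[      1/7       2/7 ]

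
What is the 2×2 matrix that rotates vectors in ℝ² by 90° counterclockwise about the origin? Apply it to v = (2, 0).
R = [[0, -1], [1, 0]]; R·v = (0, 2)

A counterclockwise rotation by angle θ in ℝ² has matrix R(θ) = [[cos θ, -sin θ], [sin θ, cos θ]].
For θ = 90°: cos θ = 0, sin θ = 1.
R(90°) = [[0, -1], [1, 0]].
R·v = [0·2 + (-1)·0, 1·2 + 0·0] = (0, 2).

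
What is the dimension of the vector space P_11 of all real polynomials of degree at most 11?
Dimension = 12

A polynomial of degree at most 11 can be written as a₀ + a₁x + a₂x² + … + a_11x^11, with 12 free coefficients a₀, …, a_11.
The set {1, x, x², …, x^11} is a basis: it spans P_11 (every such polynomial is a linear combination of these) and is linearly independent (a polynomial is zero iff all its coefficients are zero).
Therefore dim(P_11) = 11 + 1 = 12.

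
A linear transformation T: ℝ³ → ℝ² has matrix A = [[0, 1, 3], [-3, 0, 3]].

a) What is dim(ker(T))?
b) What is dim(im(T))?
dim(ker) = 1, dim(im) = 2

The two rows are not scalar multiples of one another (no single k satisfies row 2 = k × row 1), so they are linearly independent.
Thus rank(A) = 2.
dim(im(T)) = rank(A) = 2.
By the rank-nullity theorem applied to T: ℝ³ → ℝ², rank(A) + nullity(A) = 3 (the domain dimension), so dim(ker(T)) = 3 - 2 = 1.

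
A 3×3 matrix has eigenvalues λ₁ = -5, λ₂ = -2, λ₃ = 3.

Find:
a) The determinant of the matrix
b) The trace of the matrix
det = 30, trace = -4

Two standard eigenvalue identities:
- det(A) equals the product of the eigenvalues (counted with multiplicity).
- trace(A) equals the sum of the eigenvalues.
det(A) = (-5)*(-2)*(3) = 30.
trace(A) = -5 - 2 + 3 = -4.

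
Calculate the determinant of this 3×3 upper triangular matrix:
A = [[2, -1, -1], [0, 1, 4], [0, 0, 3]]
6

The determinant of a triangular matrix is the product of its diagonal entries (the off-diagonal entries above the diagonal do not affect it).
det(A) = (2) * (1) * (3) = 6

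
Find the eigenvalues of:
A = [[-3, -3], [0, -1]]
λ = -3, -1

Solve det(A - λI) = 0. For a 2×2 matrix this is λ² - (trace)λ + det = 0.
trace(A) = -3 - 1 = -4.
det(A) = (-3)*(-1) - (-3)*(0) = 3 - 0 = 3.
Characteristic equation: λ² - (-4)λ + (3) = 0.
Discriminant: (-4)² - 4*(3) = 16 - 12 = 4.
Roots: λ = (-4 ± √4) / 2 = -3, -1.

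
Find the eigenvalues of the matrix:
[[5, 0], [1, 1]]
λ = 1 and λ = 5

Characteristic equation: det(A - λI) = 0
λ² - (trace)λ + (det) = 0
λ² - (6)λ + (5) = 0
λ² - 6λ + 5 = 0
Solving: λ = 1, 5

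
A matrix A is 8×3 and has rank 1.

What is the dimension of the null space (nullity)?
2

The rank-nullity theorem for an m×n matrix states:
rank(A) + nullity(A) = n (the number of columns).
Here n = 3 and rank(A) = 1, so nullity(A) = 3 - 1 = 2.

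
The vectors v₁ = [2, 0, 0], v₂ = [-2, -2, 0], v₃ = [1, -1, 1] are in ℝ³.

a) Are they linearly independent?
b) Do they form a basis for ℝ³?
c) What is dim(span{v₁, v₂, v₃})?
Yes independent, yes basis, dim = 3

Stack v₁, v₂, v₃ as rows of a 3×3 matrix.
[[2, 0, 0]; [-2, -2, 0]; [1, -1, 1]] is already lower triangular with nonzero diagonal entries (2, -2, 1), so its determinant is the product of the diagonal entries, det = (2)·(-2)·(1) = -4 ≠ 0, and the rows are linearly independent.
Three linearly independent vectors in ℝ³ form a basis for ℝ³, so dim(span{v₁,v₂,v₃}) = 3.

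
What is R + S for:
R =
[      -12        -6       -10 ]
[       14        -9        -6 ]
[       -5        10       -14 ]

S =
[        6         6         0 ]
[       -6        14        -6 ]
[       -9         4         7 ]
R + S =
[       -6         0       -10 ]
[        8         5       -12 ]
[      -14        14        -7 ]

Matrix addition is elementwise: (R+S)[i][j] = R[i][j] + S[i][j].
  (R+S)[0][0] = (-12) + (6) = -6
  (R+S)[0][1] = (-6) + (6) = 0
  (R+S)[0][2] = (-10) + (0) = -10
  (R+S)[1][0] = (14) + (-6) = 8
  (R+S)[1][1] = (-9) + (14) = 5
  (R+S)[1][2] = (-6) + (-6) = -12
  (R+S)[2][0] = (-5) + (-9) = -14
  (R+S)[2][1] = (10) + (4) = 14
  (R+S)[2][2] = (-14) + (7) = -7
R + S =
[       -6         0       -10 ]
[        8         5       -12 ]
[      -14        14        -7 ]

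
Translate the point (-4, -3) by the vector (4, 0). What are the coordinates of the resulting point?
(0, -3)

Translation by (4, 0):
x' = -4 + 4 = 0
y' = -3 + 0 = -3
Homogeneous matrix: [[1, 0, 4], [0, 1, 0], [0, 0, 1]]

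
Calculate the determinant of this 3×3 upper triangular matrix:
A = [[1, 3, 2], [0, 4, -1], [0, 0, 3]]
12

The determinant of a triangular matrix is the product of its diagonal entries (the off-diagonal entries above the diagonal do not affect it).
det(A) = (1) * (4) * (3) = 12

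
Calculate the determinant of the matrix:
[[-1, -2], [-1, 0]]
-2

For a 2×2 matrix [[a, b], [c, d]], det = ad - bc
det = (-1)(0) - (-2)(-1) = 0 - 2 = -2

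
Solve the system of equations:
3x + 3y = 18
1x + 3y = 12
x = 3, y = 3

Use elimination (row reduction):
Equation 1: 3x + 3y = 18.
Equation 2: 1x + 3y = 12.
Multiply Eq1 by 1 and Eq2 by 3: 3x + 3y = 18;  3x + 9y = 36.
Subtract: (6)y = 18, so y = 3.
Back-substitute into Eq1: 3x + 3*(3) = 18, so x = 3.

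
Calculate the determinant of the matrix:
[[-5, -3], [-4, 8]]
-52

For a 2×2 matrix [[a, b], [c, d]], det = ad - bc
det = (-5)(8) - (-3)(-4) = -40 - 12 = -52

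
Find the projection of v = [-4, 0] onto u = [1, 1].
[-2, -2]

The projection of v onto u is proj_u(v) = ((v·u) / (u·u)) · u.
v·u = (-4)*(1) + (0)*(1) = -4.
u·u = (1)*(1) + (1)*(1) = 2.
coefficient = -4 / 2 = -2.
proj_u(v) = -2 · [1, 1] = [-2, -2].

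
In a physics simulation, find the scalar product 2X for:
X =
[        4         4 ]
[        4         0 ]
2X =
[        8         8 ]
[        8         0 ]

Scalar multiplication is elementwise: (2X)[i][j] = 2 * X[i][j].
  (2X)[0][0] = 2 * (4) = 8
  (2X)[0][1] = 2 * (4) = 8
  (2X)[1][0] = 2 * (4) = 8
  (2X)[1][1] = 2 * (0) = 0
2X =
[        8         8 ]
[        8         0 ]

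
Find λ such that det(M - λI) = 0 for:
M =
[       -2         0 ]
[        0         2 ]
λ = -2, 2

Solve det(M - λI) = 0. For a 2×2 matrix the characteristic equation is λ² - (trace)λ + det = 0.
trace(M) = a + d = -2 + 2 = 0.
det(M) = a*d - b*c = (-2)*(2) - (0)*(0) = -4 - 0 = -4.
Characteristic equation: λ² - (0)λ + (-4) = 0.
Discriminant = (0)² - 4*(-4) = 0 + 16 = 16.
λ = (0 ± √16) / 2 = (0 ± 4) / 2 = -2, 2.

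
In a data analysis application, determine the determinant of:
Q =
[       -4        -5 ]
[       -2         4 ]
det(Q) = -26

For a 2×2 matrix [[a, b], [c, d]], det = a*d - b*c.
det(Q) = (-4)*(4) - (-5)*(-2) = -16 - 10 = -26.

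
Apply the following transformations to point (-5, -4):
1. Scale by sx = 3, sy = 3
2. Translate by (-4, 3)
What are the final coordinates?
(-19, -9)

Step 1: Scale (-5, -4) by (sx, sy) = (3, 3) → (-15, -12)
Step 2: Translate by (-4, 3) → (-19, -9)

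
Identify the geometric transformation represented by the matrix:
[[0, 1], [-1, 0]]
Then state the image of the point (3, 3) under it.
rotation by 90° clockwise (i.e., 270° counterclockwise); image of (3, 3) is (3, -3)

This matches the form [[cos θ, -sin θ], [sin θ, cos θ]] of a rotation matrix; reading off cos θ and sin θ gives the angle.
The matrix [[0, 1], [-1, 0]] represents: rotation by 90° clockwise (i.e., 270° counterclockwise).
Applying it to (3, 3): [0·3 + 1·3, -1·3 + 0·3] = (3, -3).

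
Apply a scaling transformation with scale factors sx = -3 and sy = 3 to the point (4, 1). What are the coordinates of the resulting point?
(-12, 3)

Scaling matrix:
[[-3, 0], [0, 3]]
Result: (4 × -3, 1 × 3) = (-12, 3)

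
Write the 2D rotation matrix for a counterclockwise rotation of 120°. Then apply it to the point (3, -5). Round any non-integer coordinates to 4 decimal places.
R = [[-1/2, -√3/2], [√3/2, -1/2]]; R·(3, -5) = (2.8301, 5.0981)

Rotation matrix formula: R(θ) = [[cos θ, -sin θ], [sin θ, cos θ]]
For θ = 120°:
cos(120°) = -1/2
sin(120°) = √3/2
R = [[-1/2, -√3/2], [√3/2, -1/2]]
Apply to (3, -5): [-1/2·3 + (-√3/2)·-5, √3/2·3 + -1/2·-5] = (2.8301, 5.0981)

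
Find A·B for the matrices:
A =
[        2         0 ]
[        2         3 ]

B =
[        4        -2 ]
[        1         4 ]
AB =
[        8        -4 ]
[       11         8 ]

Matrix multiplication: (AB)[i][j] = sum over k of A[i][k] * B[k][j].
  (AB)[0][0] = (2)*(4) + (0)*(1) = 8
  (AB)[0][1] = (2)*(-2) + (0)*(4) = -4
  (AB)[1][0] = (2)*(4) + (3)*(1) = 11
  (AB)[1][1] = (2)*(-2) + (3)*(4) = 8
AB =
[        8        -4 ]
[       11         8 ]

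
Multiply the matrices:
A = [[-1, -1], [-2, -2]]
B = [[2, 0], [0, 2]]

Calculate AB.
[[-2, -2], [-4, -4]]

Each entry (i,j) of AB = sum over k of A[i][k]*B[k][j].
(AB)[0][0] = (-1)*(2) + (-1)*(0) = -2
(AB)[0][1] = (-1)*(0) + (-1)*(2) = -2
(AB)[1][0] = (-2)*(2) + (-2)*(0) = -4
(AB)[1][1] = (-2)*(0) + (-2)*(2) = -4
AB = [[-2, -2], [-4, -4]]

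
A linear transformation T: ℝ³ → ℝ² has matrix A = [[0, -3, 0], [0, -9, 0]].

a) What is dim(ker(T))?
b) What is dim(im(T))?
dim(ker) = 2, dim(im) = 1

Observe that row 2 = 3 × row 1 (so the rows are linearly dependent).
Thus rank(A) = 1 (only one linearly independent row).
dim(im(T)) = rank(A) = 1.
By the rank-nullity theorem applied to T: ℝ³ → ℝ², rank(A) + nullity(A) = 3 (the domain dimension), so dim(ker(T)) = 3 - 1 = 2.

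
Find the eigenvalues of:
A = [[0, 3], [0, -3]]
λ = -3, 0

Solve det(A - λI) = 0. For a 2×2 matrix this is λ² - (trace)λ + det = 0.
trace(A) = 0 - 3 = -3.
det(A) = (0)*(-3) - (3)*(0) = 0 - 0 = 0.
Characteristic equation: λ² - (-3)λ + (0) = 0.
Discriminant: (-3)² - 4*(0) = 9 - 0 = 9.
Roots: λ = (-3 ± √9) / 2 = -3, 0.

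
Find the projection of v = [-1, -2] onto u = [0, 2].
[0, -2]

The projection of v onto u is proj_u(v) = ((v·u) / (u·u)) · u.
v·u = (-1)*(0) + (-2)*(2) = -4.
u·u = (0)*(0) + (2)*(2) = 4.
coefficient = -4 / 4 = -1.
proj_u(v) = -1 · [0, 2] = [0, -2].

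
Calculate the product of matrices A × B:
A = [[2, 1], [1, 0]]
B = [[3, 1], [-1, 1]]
[[5, 3], [3, 1]]

Matrix multiplication:
C[0][0] = 2×3 + 1×-1 = 5
C[0][1] = 2×1 + 1×1 = 3
C[1][0] = 1×3 + 0×-1 = 3
C[1][1] = 1×1 + 0×1 = 1
Result: [[5, 3], [3, 1]]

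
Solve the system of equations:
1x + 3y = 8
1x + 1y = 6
x = 5, y = 1

Use elimination (row reduction):
Equation 1: 1x + 3y = 8.
Equation 2: 1x + 1y = 6.
Multiply Eq1 by 1 and Eq2 by 1: 1x + 3y = 8;  1x + 1y = 6.
Subtract: (-2)y = -2, so y = 1.
Back-substitute into Eq1: 1x + 3*(1) = 8, so x = 5.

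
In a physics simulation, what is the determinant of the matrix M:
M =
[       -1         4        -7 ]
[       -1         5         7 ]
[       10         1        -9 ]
det(M) = 653

Expand along row 0 (cofactor expansion): det(M) = a*(e*i - f*h) - b*(d*i - f*g) + c*(d*h - e*g), where the 3×3 is [[a, b, c], [d, e, f], [g, h, i]].
Minor M_00 = (5)*(-9) - (7)*(1) = -45 - 7 = -52.
Minor M_01 = (-1)*(-9) - (7)*(10) = 9 - 70 = -61.
Minor M_02 = (-1)*(1) - (5)*(10) = -1 - 50 = -51.
det(M) = (-1)*(-52) - (4)*(-61) + (-7)*(-51) = 52 + 244 + 357 = 653.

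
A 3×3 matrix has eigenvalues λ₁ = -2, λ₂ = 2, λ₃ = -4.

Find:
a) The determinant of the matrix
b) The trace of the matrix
det = 16, trace = -4

Two standard eigenvalue identities:
- det(A) equals the product of the eigenvalues (counted with multiplicity).
- trace(A) equals the sum of the eigenvalues.
det(A) = (-2)*(2)*(-4) = 16.
trace(A) = -2 + 2 - 4 = -4.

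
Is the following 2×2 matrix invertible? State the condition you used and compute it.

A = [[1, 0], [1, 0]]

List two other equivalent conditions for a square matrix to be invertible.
No, not invertible; det(A) = 0 (two rows are equal, so the rows are linearly dependent). Equivalent conditions (failing for this A): rank(A) < 2; Ax = 0 has non-trivial solutions; 0 is an eigenvalue; the columns are linearly dependent.

To check invertibility, compute det(A).
In this matrix, row 0 and the last row are identical, so one row is a scalar multiple of another and the rows are linearly dependent.
A matrix with linearly dependent rows has det = 0 and is not invertible.
Equivalent failed conditions:
- rank(A) < 2.
- Ax = 0 has non-trivial solutions.
- 0 is an eigenvalue.
- The columns are linearly dependent.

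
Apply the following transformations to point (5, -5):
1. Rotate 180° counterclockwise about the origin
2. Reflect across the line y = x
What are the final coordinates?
(5, -5)

Step 1: Rotate 180° → (-5, 5)
Step 2: Reflect across the line y = x → (5, -5)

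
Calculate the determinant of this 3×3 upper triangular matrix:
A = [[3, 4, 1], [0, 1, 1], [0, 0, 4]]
12

The determinant of a triangular matrix is the product of its diagonal entries (the off-diagonal entries above the diagonal do not affect it).
det(A) = (3) * (1) * (4) = 12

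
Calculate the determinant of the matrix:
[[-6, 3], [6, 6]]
-54

For a 2×2 matrix [[a, b], [c, d]], det = ad - bc
det = (-6)(6) - (3)(6) = -36 - 18 = -54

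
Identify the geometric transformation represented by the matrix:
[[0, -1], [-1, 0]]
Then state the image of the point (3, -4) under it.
reflection across the line y = -x; image of (3, -4) is (4, -3)

This is a symmetric orthogonal matrix with determinant -1, which characterizes a reflection in ℝ².
The matrix [[0, -1], [-1, 0]] represents: reflection across the line y = -x.
Applying it to (3, -4): [0·3 + -1·-4, -1·3 + 0·-4] = (4, -3).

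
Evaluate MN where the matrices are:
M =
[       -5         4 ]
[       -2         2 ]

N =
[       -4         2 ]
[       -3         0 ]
MN =
[        8       -10 ]
[        2        -4 ]

Matrix multiplication: (MN)[i][j] = sum over k of M[i][k] * N[k][j].
  (MN)[0][0] = (-5)*(-4) + (4)*(-3) = 8
  (MN)[0][1] = (-5)*(2) + (4)*(0) = -10
  (MN)[1][0] = (-2)*(-4) + (2)*(-3) = 2
  (MN)[1][1] = (-2)*(2) + (2)*(0) = -4
MN =
[        8       -10 ]
[        2        -4 ]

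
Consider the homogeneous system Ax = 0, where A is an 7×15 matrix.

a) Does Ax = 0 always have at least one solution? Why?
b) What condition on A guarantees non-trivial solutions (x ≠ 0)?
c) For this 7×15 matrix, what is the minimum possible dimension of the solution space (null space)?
a) Yes, x = 0 is always a solution. b) When A has linearly dependent columns (rank < n). c) Minimum nullity = 8.

a) x = 0 satisfies A·0 = 0, so the zero vector is always a solution.
b) Non-trivial solutions exist iff the columns of A are linearly dependent, equivalently rank(A) < n (the number of columns).
c) By rank-nullity, rank(A) + nullity(A) = n = 15. Since A has only 7 rows, rank(A) ≤ 7, so nullity(A) ≥ 15 - 7 = 8.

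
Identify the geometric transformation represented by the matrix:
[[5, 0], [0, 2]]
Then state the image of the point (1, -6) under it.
non-uniform scaling by (5, 2); image of (1, -6) is (5, -12)

This is diagonal with distinct entries, so it scales the x-axis by 5 and the y-axis by 2.
The matrix [[5, 0], [0, 2]] represents: non-uniform scaling by (5, 2).
Applying it to (1, -6): [5·1 + 0·-6, 0·1 + 2·-6] = (5, -12).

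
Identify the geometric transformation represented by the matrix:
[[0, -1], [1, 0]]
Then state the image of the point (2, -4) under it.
rotation by 90° counterclockwise; image of (2, -4) is (4, 2)

This matches the form [[cos θ, -sin θ], [sin θ, cos θ]] of a rotation matrix; reading off cos θ and sin θ gives the angle.
The matrix [[0, -1], [1, 0]] represents: rotation by 90° counterclockwise.
Applying it to (2, -4): [0·2 + -1·-4, 1·2 + 0·-4] = (4, 2).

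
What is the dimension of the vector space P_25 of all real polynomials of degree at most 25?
Dimension = 26

A polynomial of degree at most 25 can be written as a₀ + a₁x + a₂x² + … + a_25x^25, with 26 free coefficients a₀, …, a_25.
The set {1, x, x², …, x^25} is a basis: it spans P_25 (every such polynomial is a linear combination of these) and is linearly independent (a polynomial is zero iff all its coefficients are zero).
Therefore dim(P_25) = 25 + 1 = 26.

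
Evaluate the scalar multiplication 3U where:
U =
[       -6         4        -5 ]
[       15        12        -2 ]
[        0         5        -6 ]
3U =
[      -18        12       -15 ]
[       45        36        -6 ]
[        0        15       -18 ]

Scalar multiplication is elementwise: (3U)[i][j] = 3 * U[i][j].
  (3U)[0][0] = 3 * (-6) = -18
  (3U)[0][1] = 3 * (4) = 12
  (3U)[0][2] = 3 * (-5) = -15
  (3U)[1][0] = 3 * (15) = 45
  (3U)[1][1] = 3 * (12) = 36
  (3U)[1][2] = 3 * (-2) = -6
  (3U)[2][0] = 3 * (0) = 0
  (3U)[2][1] = 3 * (5) = 15
  (3U)[2][2] = 3 * (-6) = -18
3U =
[      -18        12       -15 ]
[       45        36        -6 ]
[        0        15       -18 ]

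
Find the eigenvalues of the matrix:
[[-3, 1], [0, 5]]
λ = -3 and λ = 5

Characteristic equation: det(A - λI) = 0
λ² - (trace)λ + (det) = 0
λ² - (2)λ + (-15) = 0
λ² - 2λ - 15 = 0
Solving: λ = -3, 5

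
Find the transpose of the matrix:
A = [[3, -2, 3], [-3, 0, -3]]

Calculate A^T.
[[3, -3], [-2, 0], [3, -3]]

The transpose sends entry (i,j) to (j,i); rows become columns.
Row 0 of A: [3, -2, 3] -> column 0 of A^T.
Row 1 of A: [-3, 0, -3] -> column 1 of A^T.
A^T = [[3, -3], [-2, 0], [3, -3]]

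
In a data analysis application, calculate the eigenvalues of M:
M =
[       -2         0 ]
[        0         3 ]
λ = -2, 3

Solve det(M - λI) = 0. For a 2×2 matrix the characteristic equation is λ² - (trace)λ + det = 0.
trace(M) = a + d = -2 + 3 = 1.
det(M) = a*d - b*c = (-2)*(3) - (0)*(0) = -6 - 0 = -6.
Characteristic equation: λ² - (1)λ + (-6) = 0.
Discriminant = (1)² - 4*(-6) = 1 + 24 = 25.
λ = (1 ± √25) / 2 = (1 ± 5) / 2 = -2, 3.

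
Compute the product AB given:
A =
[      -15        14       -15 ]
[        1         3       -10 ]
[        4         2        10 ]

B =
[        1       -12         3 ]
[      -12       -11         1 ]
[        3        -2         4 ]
AB =
[     -228        56       -91 ]
[      -65       -25       -34 ]
[       10       -90        54 ]

Matrix multiplication: (AB)[i][j] = sum over k of A[i][k] * B[k][j].
  (AB)[0][0] = (-15)*(1) + (14)*(-12) + (-15)*(3) = -228
  (AB)[0][1] = (-15)*(-12) + (14)*(-11) + (-15)*(-2) = 56
  (AB)[0][2] = (-15)*(3) + (14)*(1) + (-15)*(4) = -91
  (AB)[1][0] = (1)*(1) + (3)*(-12) + (-10)*(3) = -65
  (AB)[1][1] = (1)*(-12) + (3)*(-11) + (-10)*(-2) = -25
  (AB)[1][2] = (1)*(3) + (3)*(1) + (-10)*(4) = -34
  (AB)[2][0] = (4)*(1) + (2)*(-12) + (10)*(3) = 10
  (AB)[2][1] = (4)*(-12) + (2)*(-11) + (10)*(-2) = -90
  (AB)[2][2] = (4)*(3) + (2)*(1) + (10)*(4) = 54
AB =
[     -228        56       -91 ]
[      -65       -25       -34 ]
[       10       -90        54 ]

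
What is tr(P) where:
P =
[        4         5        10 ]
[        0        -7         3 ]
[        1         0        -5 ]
tr(P) = 4 - 7 - 5 = -8

The trace of a square matrix is the sum of its diagonal entries.
Diagonal entries of P: P[0][0] = 4, P[1][1] = -7, P[2][2] = -5.
tr(P) = 4 - 7 - 5 = -8.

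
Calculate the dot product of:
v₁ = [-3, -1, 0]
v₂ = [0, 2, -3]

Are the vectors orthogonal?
-2, No

The dot product is the sum of products of corresponding components.
v₁·v₂ = (-3)*(0) + (-1)*(2) + (0)*(-3) = 0 - 2 + 0 = -2.
Two vectors are orthogonal iff their dot product is 0; here the dot product is -2, so the vectors are not orthogonal.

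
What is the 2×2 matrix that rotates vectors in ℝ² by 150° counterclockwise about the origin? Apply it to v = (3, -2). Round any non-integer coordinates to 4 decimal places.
R = [[-√3/2, -1/2], [1/2, -√3/2]]; R·v = (-1.5981, 3.2321)

A counterclockwise rotation by angle θ in ℝ² has matrix R(θ) = [[cos θ, -sin θ], [sin θ, cos θ]].
For θ = 150°: cos θ = -√3/2, sin θ = 1/2.
R(150°) = [[-√3/2, -1/2], [1/2, -√3/2]].
R·v = [-√3/2·3 + (-1/2)·-2, 1/2·3 + -√3/2·-2] = (-1.5981, 3.2321).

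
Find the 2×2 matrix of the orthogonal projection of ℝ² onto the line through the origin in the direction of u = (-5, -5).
[[1/2, 1/2], [1/2, 1/2]]

The orthogonal projection onto the line spanned by a nonzero vector u = (a, b) has matrix P = (u uᵀ) / (uᵀ u) = (1/(a² + b²)) · [[a², ab], [ab, b²]].
Here u = (-5, -5), so a² + b² = 25 + 25 = 50.
P = (1/50) · [[25, 25], [25, 25]] = [[1/2, 1/2], [1/2, 1/2]].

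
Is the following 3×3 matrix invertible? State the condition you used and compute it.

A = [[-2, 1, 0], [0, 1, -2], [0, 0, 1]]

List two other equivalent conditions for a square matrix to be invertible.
Yes, invertible; det(A) = -2 ≠ 0. Equivalent conditions: rank(A) = 3; Ax = 0 has only the trivial solution; 0 is not an eigenvalue; the columns of A are linearly independent.

To check invertibility, compute det(A).
The given matrix is triangular, so det(A) equals the product of its diagonal entries = -2 ≠ 0.
Since det(A) ≠ 0, A is invertible.
Equivalent conditions for a square matrix A to be invertible:
- rank(A) = 3 (full rank).
- The homogeneous system Ax = 0 has only the trivial solution x = 0.
- 0 is not an eigenvalue of A.
- The columns (equivalently rows) of A are linearly independent.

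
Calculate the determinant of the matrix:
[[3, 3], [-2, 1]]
9

For a 2×2 matrix [[a, b], [c, d]], det = ad - bc
det = (3)(1) - (3)(-2) = 3 - -6 = 9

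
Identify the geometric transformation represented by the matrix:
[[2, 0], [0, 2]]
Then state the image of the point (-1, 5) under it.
uniform scaling by factor 2; image of (-1, 5) is (-2, 10)

This is a diagonal matrix with equal entries 2, so it scales both axes by the same factor 2.
The matrix [[2, 0], [0, 2]] represents: uniform scaling by factor 2.
Applying it to (-1, 5): [2·-1 + 0·5, 0·-1 + 2·5] = (-2, 10).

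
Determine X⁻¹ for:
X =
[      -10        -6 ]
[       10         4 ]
det(X) = 20
X⁻¹ =
[      1/5      3/10 ]
[     -1/2      -1/2 ]

For a 2×2 matrix X = [[a, b], [c, d]] with det(X) ≠ 0, X⁻¹ = (1/det(X)) * [[d, -b], [-c, a]].
det(X) = (-10)*(4) - (-6)*(10) = -40 + 60 = 20.
X⁻¹ = (1/20) * [[4, 6], [-10, -10]].
Dividing each entry by 20 and reducing:
X⁻¹ =
[      1/5      3/10 ]
[     -1/2      -1/2 ]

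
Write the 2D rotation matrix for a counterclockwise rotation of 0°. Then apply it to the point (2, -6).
R = [[1, 0], [0, 1]]; R·(2, -6) = (2, -6)

Rotation matrix formula: R(θ) = [[cos θ, -sin θ], [sin θ, cos θ]]
For θ = 0°:
cos(0°) = 1
sin(0°) = 0
R = [[1, 0], [0, 1]]
Apply to (2, -6): [1·2 + (0)·-6, 0·2 + 1·-6] = (2, -6)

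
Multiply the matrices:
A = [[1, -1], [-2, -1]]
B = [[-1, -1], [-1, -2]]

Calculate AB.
[[0, 1], [3, 4]]

Each entry (i,j) of AB = sum over k of A[i][k]*B[k][j].
(AB)[0][0] = (1)*(-1) + (-1)*(-1) = 0
(AB)[0][1] = (1)*(-1) + (-1)*(-2) = 1
(AB)[1][0] = (-2)*(-1) + (-1)*(-1) = 3
(AB)[1][1] = (-2)*(-1) + (-1)*(-2) = 4
AB = [[0, 1], [3, 4]]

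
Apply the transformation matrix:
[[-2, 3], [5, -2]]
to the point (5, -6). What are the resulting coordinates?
(-28, 37)

Matrix multiplication:
[[-2, 3], [5, -2]] × [5, -6]ᵀ
= [-2×5 + 3×-6, 5×5 + -2×-6]ᵀ
= [-28.0000, 37.0000]ᵀ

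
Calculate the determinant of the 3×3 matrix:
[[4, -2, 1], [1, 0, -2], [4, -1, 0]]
7

Expansion along first row:
det = 4·det([[0,-2],[-1,0]]) - -2·det([[1,-2],[4,0]]) + 1·det([[1,0],[4,-1]])
    = 4·(0·0 - -2·-1) - -2·(1·0 - -2·4) + 1·(1·-1 - 0·4)
    = 4·-2 - -2·8 + 1·-1
    = -8 + 16 + -1 = 7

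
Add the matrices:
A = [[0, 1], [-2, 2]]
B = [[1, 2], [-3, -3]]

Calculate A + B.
[[1, 3], [-5, -1]]

Add corresponding elements:
(0)+(1)=1
(1)+(2)=3
(-2)+(-3)=-5
(2)+(-3)=-1
A + B = [[1, 3], [-5, -1]]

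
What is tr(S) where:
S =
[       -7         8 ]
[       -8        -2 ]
tr(S) = -7 - 2 = -9

The trace of a square matrix is the sum of its diagonal entries.
Diagonal entries of S: S[0][0] = -7, S[1][1] = -2.
tr(S) = -7 - 2 = -9.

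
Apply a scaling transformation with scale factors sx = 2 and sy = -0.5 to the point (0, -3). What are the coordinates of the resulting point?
(0, 1.5)

Scaling matrix:
[[2, 0], [0, -0.50]]
Result: (0 × 2, -3 × -0.5) = (0, 1.5)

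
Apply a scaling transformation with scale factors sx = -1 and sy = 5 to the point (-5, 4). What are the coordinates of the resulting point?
(5, 20)

Scaling matrix:
[[-1, 0], [0, 5]]
Result: (-5 × -1, 4 × 5) = (5, 20)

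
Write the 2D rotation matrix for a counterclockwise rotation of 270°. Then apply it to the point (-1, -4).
R = [[0, 1], [-1, 0]]; R·(-1, -4) = (-4, 1)

Rotation matrix formula: R(θ) = [[cos θ, -sin θ], [sin θ, cos θ]]
For θ = 270°:
cos(270°) = 0
sin(270°) = -1
R = [[0, 1], [-1, 0]]
Apply to (-1, -4): [0·-1 + (1)·-4, -1·-1 + 0·-4] = (-4, 1)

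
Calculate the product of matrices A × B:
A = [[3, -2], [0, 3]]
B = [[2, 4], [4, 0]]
[[-2, 12], [12, 0]]

Matrix multiplication:
C[0][0] = 3×2 + -2×4 = -2
C[0][1] = 3×4 + -2×0 = 12
C[1][0] = 0×2 + 3×4 = 12
C[1][1] = 0×4 + 3×0 = 0
Result: [[-2, 12], [12, 0]]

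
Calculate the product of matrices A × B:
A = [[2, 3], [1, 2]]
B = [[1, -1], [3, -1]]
[[11, -5], [7, -3]]

Matrix multiplication:
C[0][0] = 2×1 + 3×3 = 11
C[0][1] = 2×-1 + 3×-1 = -5
C[1][0] = 1×1 + 2×3 = 7
C[1][1] = 1×-1 + 2×-1 = -3
Result: [[11, -5], [7, -3]]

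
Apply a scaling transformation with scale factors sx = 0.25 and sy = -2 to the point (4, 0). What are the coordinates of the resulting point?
(1.0, 0)

Scaling matrix:
[[0.25, 0], [0, -2]]
Result: (4 × 0.25, 0 × -2) = (1.0, 0)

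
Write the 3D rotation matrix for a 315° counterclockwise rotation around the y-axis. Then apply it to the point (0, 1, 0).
R = [[√2/2, 0, -√2/2], [0, 1, 0], [√2/2, 0, √2/2]]; R·(0, 1, 0) = (0, 1, 0)

Rotation matrix for 315° around y-axis:
cos(315°) = √2/2, sin(315°) = -√2/2
R = [[√2/2, 0, -√2/2], [0, 1, 0], [√2/2, 0, √2/2]]
Apply to (0, 1, 0): R·[0, 1, 0]ᵀ = (0, 1, 0)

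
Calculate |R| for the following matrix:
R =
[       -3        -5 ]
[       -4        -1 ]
det(R) = -17

For a 2×2 matrix [[a, b], [c, d]], det = a*d - b*c.
det(R) = (-3)*(-1) - (-5)*(-4) = 3 - 20 = -17.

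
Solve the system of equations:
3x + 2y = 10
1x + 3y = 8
x = 2, y = 2

Use elimination (row reduction):
Equation 1: 3x + 2y = 10.
Equation 2: 1x + 3y = 8.
Multiply Eq1 by 1 and Eq2 by 3: 3x + 2y = 10;  3x + 9y = 24.
Subtract: (7)y = 14, so y = 2.
Back-substitute into Eq1: 3x + 2*(2) = 10, so x = 2.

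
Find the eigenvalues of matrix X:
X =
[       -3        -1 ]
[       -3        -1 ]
λ = -4, 0

Solve det(X - λI) = 0. For a 2×2 matrix the characteristic equation is λ² - (trace)λ + det = 0.
trace(X) = a + d = -3 - 1 = -4.
det(X) = a*d - b*c = (-3)*(-1) - (-1)*(-3) = 3 - 3 = 0.
Characteristic equation: λ² - (-4)λ + (0) = 0.
Discriminant = (-4)² - 4*(0) = 16 - 0 = 16.
λ = (-4 ± √16) / 2 = (-4 ± 4) / 2 = -4, 0.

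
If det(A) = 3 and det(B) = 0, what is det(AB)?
0

Use the multiplicative property of determinants: det(AB) = det(A)*det(B).
det(AB) = (3)*(0) = 0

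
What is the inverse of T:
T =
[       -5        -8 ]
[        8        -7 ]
det(T) = 99
T⁻¹ =
[    -7/99      8/99 ]
[    -8/99     -5/99 ]

For a 2×2 matrix T = [[a, b], [c, d]] with det(T) ≠ 0, T⁻¹ = (1/det(T)) * [[d, -b], [-c, a]].
det(T) = (-5)*(-7) - (-8)*(8) = 35 + 64 = 99.
T⁻¹ = (1/99) * [[-7, 8], [-8, -5]].
Dividing each entry by 99 and reducing:
T⁻¹ =
[    -7/99      8/99 ]
[    -8/99     -5/99 ]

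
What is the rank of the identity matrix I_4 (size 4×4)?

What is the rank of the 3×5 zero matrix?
rank(I_4) = 4, rank(0) = 0

The identity I_4 has 4 columns that are the standard basis vectors e_1, …, e_4. These are linearly independent, so all 4 columns are pivots and rank(I_4) = 4.
The 3×5 zero matrix has every entry zero, so every row is the zero row and there are no pivots; rank(0) = 0.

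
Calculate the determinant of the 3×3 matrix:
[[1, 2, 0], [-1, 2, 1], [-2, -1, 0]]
-3

Expansion along first row:
det = 1·det([[2,1],[-1,0]]) - 2·det([[-1,1],[-2,0]]) + 0·det([[-1,2],[-2,-1]])
    = 1·(2·0 - 1·-1) - 2·(-1·0 - 1·-2) + 0·(-1·-1 - 2·-2)
    = 1·1 - 2·2 + 0·5
    = 1 + -4 + 0 = -3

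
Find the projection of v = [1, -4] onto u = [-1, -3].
[-11/10, -33/10]

The projection of v onto u is proj_u(v) = ((v·u) / (u·u)) · u.
v·u = (1)*(-1) + (-4)*(-3) = 11.
u·u = (-1)*(-1) + (-3)*(-3) = 10.
coefficient = 11 / 10 = 11/10.
proj_u(v) = 11/10 · [-1, -3] = [-11/10, -33/10].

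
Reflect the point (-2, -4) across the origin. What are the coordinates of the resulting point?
(2, 4)

Reflection across origin: (-2, -4) → (2, 4)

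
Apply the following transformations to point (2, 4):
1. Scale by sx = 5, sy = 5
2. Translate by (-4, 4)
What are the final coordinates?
(6, 24)

Step 1: Scale (2, 4) by (sx, sy) = (5, 5) → (10, 20)
Step 2: Translate by (-4, 4) → (6, 24)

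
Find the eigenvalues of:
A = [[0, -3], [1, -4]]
λ = -3, -1

Solve det(A - λI) = 0. For a 2×2 matrix this is λ² - (trace)λ + det = 0.
trace(A) = 0 - 4 = -4.
det(A) = (0)*(-4) - (-3)*(1) = 0 + 3 = 3.
Characteristic equation: λ² - (-4)λ + (3) = 0.
Discriminant: (-4)² - 4*(3) = 16 - 12 = 4.
Roots: λ = (-4 ± √4) / 2 = -3, -1.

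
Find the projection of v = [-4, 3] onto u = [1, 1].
[-1/2, -1/2]

The projection of v onto u is proj_u(v) = ((v·u) / (u·u)) · u.
v·u = (-4)*(1) + (3)*(1) = -1.
u·u = (1)*(1) + (1)*(1) = 2.
coefficient = -1 / 2 = -1/2.
proj_u(v) = -1/2 · [1, 1] = [-1/2, -1/2].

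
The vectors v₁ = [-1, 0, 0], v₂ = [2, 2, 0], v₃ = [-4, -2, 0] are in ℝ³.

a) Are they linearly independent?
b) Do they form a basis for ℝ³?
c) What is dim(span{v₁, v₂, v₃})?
Not independent, not a basis, dim(span) = 2

Check whether v₃ can be written as a linear combination of v₁ and v₂.
v₃ = (2)·v₁ + (-1)·v₂ = [-4, -2, 0], so the three vectors are linearly dependent.
Thus they do not form a basis for ℝ³, and dim(span{v₁, v₂, v₃}) = 2 (spanned by v₁ and v₂).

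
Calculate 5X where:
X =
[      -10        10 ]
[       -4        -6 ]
5X =
[      -50        50 ]
[      -20       -30 ]

Scalar multiplication is elementwise: (5X)[i][j] = 5 * X[i][j].
  (5X)[0][0] = 5 * (-10) = -50
  (5X)[0][1] = 5 * (10) = 50
  (5X)[1][0] = 5 * (-4) = -20
  (5X)[1][1] = 5 * (-6) = -30
5X =
[      -50        50 ]
[      -20       -30 ]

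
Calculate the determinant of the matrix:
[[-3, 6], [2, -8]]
12

For a 2×2 matrix [[a, b], [c, d]], det = ad - bc
det = (-3)(-8) - (6)(2) = 24 - 12 = 12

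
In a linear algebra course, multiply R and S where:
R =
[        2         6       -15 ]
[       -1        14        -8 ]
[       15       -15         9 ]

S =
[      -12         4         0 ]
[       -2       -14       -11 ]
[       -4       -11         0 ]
RS =
[       24        89       -66 ]
[       16      -112      -154 ]
[     -186       171       165 ]

Matrix multiplication: (RS)[i][j] = sum over k of R[i][k] * S[k][j].
  (RS)[0][0] = (2)*(-12) + (6)*(-2) + (-15)*(-4) = 24
  (RS)[0][1] = (2)*(4) + (6)*(-14) + (-15)*(-11) = 89
  (RS)[0][2] = (2)*(0) + (6)*(-11) + (-15)*(0) = -66
  (RS)[1][0] = (-1)*(-12) + (14)*(-2) + (-8)*(-4) = 16
  (RS)[1][1] = (-1)*(4) + (14)*(-14) + (-8)*(-11) = -112
  (RS)[1][2] = (-1)*(0) + (14)*(-11) + (-8)*(0) = -154
  (RS)[2][0] = (15)*(-12) + (-15)*(-2) + (9)*(-4) = -186
  (RS)[2][1] = (15)*(4) + (-15)*(-14) + (9)*(-11) = 171
  (RS)[2][2] = (15)*(0) + (-15)*(-11) + (9)*(0) = 165
RS =
[       24        89       -66 ]
[       16      -112      -154 ]
[     -186       171       165 ]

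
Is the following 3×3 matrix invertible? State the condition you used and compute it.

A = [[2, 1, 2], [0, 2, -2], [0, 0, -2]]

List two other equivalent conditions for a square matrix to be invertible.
Yes, invertible; det(A) = -8 ≠ 0. Equivalent conditions: rank(A) = 3; Ax = 0 has only the trivial solution; 0 is not an eigenvalue; the columns of A are linearly independent.

To check invertibility, compute det(A).
The given matrix is triangular, so det(A) equals the product of its diagonal entries = -8 ≠ 0.
Since det(A) ≠ 0, A is invertible.
Equivalent conditions for a square matrix A to be invertible:
- rank(A) = 3 (full rank).
- The homogeneous system Ax = 0 has only the trivial solution x = 0.
- 0 is not an eigenvalue of A.
- The columns (equivalently rows) of A are linearly independent.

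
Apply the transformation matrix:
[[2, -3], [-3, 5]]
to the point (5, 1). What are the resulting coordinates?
(7, -10)

Matrix multiplication:
[[2, -3], [-3, 5]] × [5, 1]ᵀ
= [2×5 + -3×1, -3×5 + 5×1]ᵀ
= [7.0000, -10.0000]ᵀ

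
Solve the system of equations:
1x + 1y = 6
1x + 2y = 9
x = 3, y = 3

Use elimination (row reduction):
Equation 1: 1x + 1y = 6.
Equation 2: 1x + 2y = 9.
Multiply Eq1 by 1 and Eq2 by 1: 1x + 1y = 6;  1x + 2y = 9.
Subtract: (1)y = 3, so y = 3.
Back-substitute into Eq1: 1x + 1*(3) = 6, so x = 3.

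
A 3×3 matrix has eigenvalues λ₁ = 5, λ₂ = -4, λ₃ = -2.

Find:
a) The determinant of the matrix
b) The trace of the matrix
det = 40, trace = -1

Two standard eigenvalue identities:
- det(A) equals the product of the eigenvalues (counted with multiplicity).
- trace(A) equals the sum of the eigenvalues.
det(A) = (5)*(-4)*(-2) = 40.
trace(A) = 5 - 4 - 2 = -1.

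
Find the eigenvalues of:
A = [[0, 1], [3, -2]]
λ = -3, 1

Solve det(A - λI) = 0. For a 2×2 matrix this is λ² - (trace)λ + det = 0.
trace(A) = 0 - 2 = -2.
det(A) = (0)*(-2) - (1)*(3) = 0 - 3 = -3.
Characteristic equation: λ² - (-2)λ + (-3) = 0.
Discriminant: (-2)² - 4*(-3) = 4 + 12 = 16.
Roots: λ = (-2 ± √16) / 2 = -3, 1.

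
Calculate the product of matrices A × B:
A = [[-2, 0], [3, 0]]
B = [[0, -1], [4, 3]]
[[0, 2], [0, -3]]

Matrix multiplication:
C[0][0] = -2×0 + 0×4 = 0
C[0][1] = -2×-1 + 0×3 = 2
C[1][0] = 3×0 + 0×4 = 0
C[1][1] = 3×-1 + 0×3 = -3
Result: [[0, 2], [0, -3]]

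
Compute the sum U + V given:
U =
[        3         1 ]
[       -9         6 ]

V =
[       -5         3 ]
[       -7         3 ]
U + V =
[       -2         4 ]
[      -16         9 ]

Matrix addition is elementwise: (U+V)[i][j] = U[i][j] + V[i][j].
  (U+V)[0][0] = (3) + (-5) = -2
  (U+V)[0][1] = (1) + (3) = 4
  (U+V)[1][0] = (-9) + (-7) = -16
  (U+V)[1][1] = (6) + (3) = 9
U + V =
[       -2         4 ]
[      -16         9 ]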